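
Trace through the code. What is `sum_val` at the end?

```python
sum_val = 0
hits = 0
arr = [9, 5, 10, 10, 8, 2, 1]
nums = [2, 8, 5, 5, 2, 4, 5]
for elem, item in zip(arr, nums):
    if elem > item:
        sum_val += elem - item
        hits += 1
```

Let's trace through this code step by step.

Initialize: sum_val = 0
Initialize: hits = 0
Initialize: arr = [9, 5, 10, 10, 8, 2, 1]
Initialize: nums = [2, 8, 5, 5, 2, 4, 5]
Entering loop: for elem, item in zip(arr, nums):

After execution: sum_val = 23
23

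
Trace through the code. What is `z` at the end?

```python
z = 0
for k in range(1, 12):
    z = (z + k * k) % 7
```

Let's trace through this code step by step.

Initialize: z = 0
Entering loop: for k in range(1, 12):

After execution: z = 2
2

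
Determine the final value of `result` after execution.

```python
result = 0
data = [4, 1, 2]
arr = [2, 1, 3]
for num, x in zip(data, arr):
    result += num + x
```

Let's trace through this code step by step.

Initialize: result = 0
Initialize: data = [4, 1, 2]
Initialize: arr = [2, 1, 3]
Entering loop: for num, x in zip(data, arr):

After execution: result = 13
13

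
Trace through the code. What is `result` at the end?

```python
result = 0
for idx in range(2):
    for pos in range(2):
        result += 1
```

Let's trace through this code step by step.

Initialize: result = 0
Entering loop: for idx in range(2):

After execution: result = 4
4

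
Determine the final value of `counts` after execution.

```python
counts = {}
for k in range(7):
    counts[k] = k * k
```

Let's trace through this code step by step.

Initialize: counts = {}
Entering loop: for k in range(7):

After execution: counts = {0: 0, 1: 1, 2: 4, 3: 9, 4: 16, 5: 25, 6: 36}
{0: 0, 1: 1, 2: 4, 3: 9, 4: 16, 5: 25, 6: 36}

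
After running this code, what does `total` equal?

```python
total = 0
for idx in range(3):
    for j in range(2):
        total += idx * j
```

Let's trace through this code step by step.

Initialize: total = 0
Entering loop: for idx in range(3):

After execution: total = 3
3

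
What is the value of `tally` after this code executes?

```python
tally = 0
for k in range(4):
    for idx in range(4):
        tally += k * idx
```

Let's trace through this code step by step.

Initialize: tally = 0
Entering loop: for k in range(4):

After execution: tally = 36
36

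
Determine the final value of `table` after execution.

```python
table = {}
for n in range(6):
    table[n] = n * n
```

Let's trace through this code step by step.

Initialize: table = {}
Entering loop: for n in range(6):

After execution: table = {0: 0, 1: 1, 2: 4, 3: 9, 4: 16, 5: 25}
{0: 0, 1: 1, 2: 4, 3: 9, 4: 16, 5: 25}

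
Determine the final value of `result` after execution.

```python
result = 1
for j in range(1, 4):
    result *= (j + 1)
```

Let's trace through this code step by step.

Initialize: result = 1
Entering loop: for j in range(1, 4):

After execution: result = 24
24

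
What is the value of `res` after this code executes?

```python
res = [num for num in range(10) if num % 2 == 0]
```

Let's trace through this code step by step.

Initialize: res = [num for num in range(10) if num % 2 == 0]

After execution: res = [0, 2, 4, 6, 8]
[0, 2, 4, 6, 8]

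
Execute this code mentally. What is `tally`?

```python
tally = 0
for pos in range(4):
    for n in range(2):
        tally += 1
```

Let's trace through this code step by step.

Initialize: tally = 0
Entering loop: for pos in range(4):

After execution: tally = 8
8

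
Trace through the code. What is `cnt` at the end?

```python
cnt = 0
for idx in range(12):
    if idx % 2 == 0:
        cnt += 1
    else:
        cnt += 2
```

Let's trace through this code step by step.

Initialize: cnt = 0
Entering loop: for idx in range(12):

After execution: cnt = 18
18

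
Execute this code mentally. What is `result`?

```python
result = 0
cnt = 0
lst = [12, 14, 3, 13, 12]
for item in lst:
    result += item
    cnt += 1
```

Let's trace through this code step by step.

Initialize: result = 0
Initialize: cnt = 0
Initialize: lst = [12, 14, 3, 13, 12]
Entering loop: for item in lst:

After execution: result = 54
54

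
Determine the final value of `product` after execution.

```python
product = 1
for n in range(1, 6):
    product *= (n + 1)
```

Let's trace through this code step by step.

Initialize: product = 1
Entering loop: for n in range(1, 6):

After execution: product = 720
720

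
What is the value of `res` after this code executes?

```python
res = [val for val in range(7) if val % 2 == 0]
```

Let's trace through this code step by step.

Initialize: res = [val for val in range(7) if val % 2 == 0]

After execution: res = [0, 2, 4, 6]
[0, 2, 4, 6]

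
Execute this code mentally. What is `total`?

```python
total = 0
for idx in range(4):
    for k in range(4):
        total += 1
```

Let's trace through this code step by step.

Initialize: total = 0
Entering loop: for idx in range(4):

After execution: total = 16
16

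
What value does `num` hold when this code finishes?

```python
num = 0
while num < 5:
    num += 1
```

Let's trace through this code step by step.

Initialize: num = 0
Entering loop: while num < 5:

After execution: num = 5
5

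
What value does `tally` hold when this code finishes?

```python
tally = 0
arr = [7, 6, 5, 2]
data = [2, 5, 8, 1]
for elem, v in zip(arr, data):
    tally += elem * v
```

Let's trace through this code step by step.

Initialize: tally = 0
Initialize: arr = [7, 6, 5, 2]
Initialize: data = [2, 5, 8, 1]
Entering loop: for elem, v in zip(arr, data):

After execution: tally = 86
86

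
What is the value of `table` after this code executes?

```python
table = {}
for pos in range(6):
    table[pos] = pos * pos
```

Let's trace through this code step by step.

Initialize: table = {}
Entering loop: for pos in range(6):

After execution: table = {0: 0, 1: 1, 2: 4, 3: 9, 4: 16, 5: 25}
{0: 0, 1: 1, 2: 4, 3: 9, 4: 16, 5: 25}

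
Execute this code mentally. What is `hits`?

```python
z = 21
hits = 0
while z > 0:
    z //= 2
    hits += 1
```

Let's trace through this code step by step.

Initialize: z = 21
Initialize: hits = 0
Entering loop: while z > 0:

After execution: hits = 5
5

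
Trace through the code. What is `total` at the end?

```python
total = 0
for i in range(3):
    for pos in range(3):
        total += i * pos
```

Let's trace through this code step by step.

Initialize: total = 0
Entering loop: for i in range(3):

After execution: total = 9
9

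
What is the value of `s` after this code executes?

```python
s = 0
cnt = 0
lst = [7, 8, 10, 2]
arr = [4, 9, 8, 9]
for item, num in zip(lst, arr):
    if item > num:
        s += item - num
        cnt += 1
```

Let's trace through this code step by step.

Initialize: s = 0
Initialize: cnt = 0
Initialize: lst = [7, 8, 10, 2]
Initialize: arr = [4, 9, 8, 9]
Entering loop: for item, num in zip(lst, arr):

After execution: s = 5
5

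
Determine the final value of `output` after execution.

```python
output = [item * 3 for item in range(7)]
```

Let's trace through this code step by step.

Initialize: output = [item * 3 for item in range(7)]

After execution: output = [0, 3, 6, 9, 12, 15, 18]
[0, 3, 6, 9, 12, 15, 18]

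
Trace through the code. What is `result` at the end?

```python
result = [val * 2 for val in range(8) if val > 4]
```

Let's trace through this code step by step.

Initialize: result = [val * 2 for val in range(8) if val > 4]

After execution: result = [10, 12, 14]
[10, 12, 14]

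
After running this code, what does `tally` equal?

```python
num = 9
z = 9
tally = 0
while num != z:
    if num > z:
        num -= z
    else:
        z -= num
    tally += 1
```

Let's trace through this code step by step.

Initialize: num = 9
Initialize: z = 9
Initialize: tally = 0
Entering loop: while num != z:

After execution: tally = 0
0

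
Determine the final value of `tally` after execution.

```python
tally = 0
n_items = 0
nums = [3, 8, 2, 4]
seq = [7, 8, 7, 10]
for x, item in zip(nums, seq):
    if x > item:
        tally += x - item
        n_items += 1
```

Let's trace through this code step by step.

Initialize: tally = 0
Initialize: n_items = 0
Initialize: nums = [3, 8, 2, 4]
Initialize: seq = [7, 8, 7, 10]
Entering loop: for x, item in zip(nums, seq):

After execution: tally = 0
0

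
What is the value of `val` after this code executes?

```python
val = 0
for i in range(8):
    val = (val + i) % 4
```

Let's trace through this code step by step.

Initialize: val = 0
Entering loop: for i in range(8):

After execution: val = 0
0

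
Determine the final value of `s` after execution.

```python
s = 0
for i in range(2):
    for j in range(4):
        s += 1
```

Let's trace through this code step by step.

Initialize: s = 0
Entering loop: for i in range(2):

After execution: s = 8
8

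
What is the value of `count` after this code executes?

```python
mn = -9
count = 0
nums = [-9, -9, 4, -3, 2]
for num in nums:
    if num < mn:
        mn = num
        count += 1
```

Let's trace through this code step by step.

Initialize: mn = -9
Initialize: count = 0
Initialize: nums = [-9, -9, 4, -3, 2]
Entering loop: for num in nums:

After execution: count = 0
0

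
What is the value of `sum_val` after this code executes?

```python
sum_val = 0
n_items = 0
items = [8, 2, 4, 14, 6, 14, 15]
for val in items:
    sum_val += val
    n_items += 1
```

Let's trace through this code step by step.

Initialize: sum_val = 0
Initialize: n_items = 0
Initialize: items = [8, 2, 4, 14, 6, 14, 15]
Entering loop: for val in items:

After execution: sum_val = 63
63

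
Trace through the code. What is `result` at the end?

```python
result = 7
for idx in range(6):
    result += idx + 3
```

Let's trace through this code step by step.

Initialize: result = 7
Entering loop: for idx in range(6):

After execution: result = 40
40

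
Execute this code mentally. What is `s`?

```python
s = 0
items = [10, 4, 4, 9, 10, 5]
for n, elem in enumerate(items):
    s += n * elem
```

Let's trace through this code step by step.

Initialize: s = 0
Initialize: items = [10, 4, 4, 9, 10, 5]
Entering loop: for n, elem in enumerate(items):

After execution: s = 104
104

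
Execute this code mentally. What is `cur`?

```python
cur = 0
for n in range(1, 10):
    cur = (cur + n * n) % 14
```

Let's trace through this code step by step.

Initialize: cur = 0
Entering loop: for n in range(1, 10):

After execution: cur = 5
5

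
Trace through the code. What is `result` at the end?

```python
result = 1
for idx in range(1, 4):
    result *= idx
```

Let's trace through this code step by step.

Initialize: result = 1
Entering loop: for idx in range(1, 4):

After execution: result = 6
6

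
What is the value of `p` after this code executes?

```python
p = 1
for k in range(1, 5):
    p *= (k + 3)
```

Let's trace through this code step by step.

Initialize: p = 1
Entering loop: for k in range(1, 5):

After execution: p = 840
840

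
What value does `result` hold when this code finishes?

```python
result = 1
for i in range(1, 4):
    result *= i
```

Let's trace through this code step by step.

Initialize: result = 1
Entering loop: for i in range(1, 4):

After execution: result = 6
6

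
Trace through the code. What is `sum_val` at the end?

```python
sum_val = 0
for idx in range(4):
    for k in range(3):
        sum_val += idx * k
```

Let's trace through this code step by step.

Initialize: sum_val = 0
Entering loop: for idx in range(4):

After execution: sum_val = 18
18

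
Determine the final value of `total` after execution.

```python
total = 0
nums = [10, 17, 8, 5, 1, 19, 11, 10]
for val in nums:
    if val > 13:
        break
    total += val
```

Let's trace through this code step by step.

Initialize: total = 0
Initialize: nums = [10, 17, 8, 5, 1, 19, 11, 10]
Entering loop: for val in nums:

After execution: total = 10
10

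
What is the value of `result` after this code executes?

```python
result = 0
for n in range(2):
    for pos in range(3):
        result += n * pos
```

Let's trace through this code step by step.

Initialize: result = 0
Entering loop: for n in range(2):

After execution: result = 3
3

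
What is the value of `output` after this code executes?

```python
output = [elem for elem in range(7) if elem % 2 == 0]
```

Let's trace through this code step by step.

Initialize: output = [elem for elem in range(7) if elem % 2 == 0]

After execution: output = [0, 2, 4, 6]
[0, 2, 4, 6]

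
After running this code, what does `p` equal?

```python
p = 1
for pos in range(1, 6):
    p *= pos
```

Let's trace through this code step by step.

Initialize: p = 1
Entering loop: for pos in range(1, 6):

After execution: p = 120
120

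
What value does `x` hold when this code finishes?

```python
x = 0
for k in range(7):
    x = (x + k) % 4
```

Let's trace through this code step by step.

Initialize: x = 0
Entering loop: for k in range(7):

After execution: x = 1
1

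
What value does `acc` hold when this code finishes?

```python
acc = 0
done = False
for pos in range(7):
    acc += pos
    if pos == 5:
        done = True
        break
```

Let's trace through this code step by step.

Initialize: acc = 0
Initialize: done = False
Entering loop: for pos in range(7):

After execution: acc = 15
15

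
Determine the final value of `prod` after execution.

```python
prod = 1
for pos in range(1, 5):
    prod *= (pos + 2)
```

Let's trace through this code step by step.

Initialize: prod = 1
Entering loop: for pos in range(1, 5):

After execution: prod = 360
360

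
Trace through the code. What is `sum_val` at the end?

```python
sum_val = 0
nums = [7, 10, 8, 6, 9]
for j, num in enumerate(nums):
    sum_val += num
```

Let's trace through this code step by step.

Initialize: sum_val = 0
Initialize: nums = [7, 10, 8, 6, 9]
Entering loop: for j, num in enumerate(nums):

After execution: sum_val = 40
40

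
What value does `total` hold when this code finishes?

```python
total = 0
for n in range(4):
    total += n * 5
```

Let's trace through this code step by step.

Initialize: total = 0
Entering loop: for n in range(4):

After execution: total = 30
30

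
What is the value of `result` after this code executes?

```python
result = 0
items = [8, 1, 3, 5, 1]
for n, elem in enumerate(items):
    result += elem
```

Let's trace through this code step by step.

Initialize: result = 0
Initialize: items = [8, 1, 3, 5, 1]
Entering loop: for n, elem in enumerate(items):

After execution: result = 18
18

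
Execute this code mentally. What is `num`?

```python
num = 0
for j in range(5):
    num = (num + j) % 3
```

Let's trace through this code step by step.

Initialize: num = 0
Entering loop: for j in range(5):

After execution: num = 1
1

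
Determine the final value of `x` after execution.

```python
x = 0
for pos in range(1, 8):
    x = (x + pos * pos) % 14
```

Let's trace through this code step by step.

Initialize: x = 0
Entering loop: for pos in range(1, 8):

After execution: x = 0
0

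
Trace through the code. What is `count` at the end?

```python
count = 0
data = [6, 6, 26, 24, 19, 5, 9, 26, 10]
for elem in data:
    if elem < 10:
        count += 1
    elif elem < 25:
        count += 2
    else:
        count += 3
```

Let's trace through this code step by step.

Initialize: count = 0
Initialize: data = [6, 6, 26, 24, 19, 5, 9, 26, 10]
Entering loop: for elem in data:

After execution: count = 16
16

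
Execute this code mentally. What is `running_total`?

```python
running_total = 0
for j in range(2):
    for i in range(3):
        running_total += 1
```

Let's trace through this code step by step.

Initialize: running_total = 0
Entering loop: for j in range(2):

After execution: running_total = 6
6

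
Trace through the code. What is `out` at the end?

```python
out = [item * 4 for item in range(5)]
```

Let's trace through this code step by step.

Initialize: out = [item * 4 for item in range(5)]

After execution: out = [0, 4, 8, 12, 16]
[0, 4, 8, 12, 16]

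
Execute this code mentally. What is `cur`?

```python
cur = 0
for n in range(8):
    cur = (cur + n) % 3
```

Let's trace through this code step by step.

Initialize: cur = 0
Entering loop: for n in range(8):

After execution: cur = 1
1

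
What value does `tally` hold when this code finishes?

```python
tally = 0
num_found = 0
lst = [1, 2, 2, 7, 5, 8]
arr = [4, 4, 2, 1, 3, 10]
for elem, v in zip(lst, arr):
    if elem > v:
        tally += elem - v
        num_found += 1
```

Let's trace through this code step by step.

Initialize: tally = 0
Initialize: num_found = 0
Initialize: lst = [1, 2, 2, 7, 5, 8]
Initialize: arr = [4, 4, 2, 1, 3, 10]
Entering loop: for elem, v in zip(lst, arr):

After execution: tally = 8
8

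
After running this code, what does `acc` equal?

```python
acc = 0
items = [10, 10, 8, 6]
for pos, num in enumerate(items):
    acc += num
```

Let's trace through this code step by step.

Initialize: acc = 0
Initialize: items = [10, 10, 8, 6]
Entering loop: for pos, num in enumerate(items):

After execution: acc = 34
34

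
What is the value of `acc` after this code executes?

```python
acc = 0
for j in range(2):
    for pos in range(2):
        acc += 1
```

Let's trace through this code step by step.

Initialize: acc = 0
Entering loop: for j in range(2):

After execution: acc = 4
4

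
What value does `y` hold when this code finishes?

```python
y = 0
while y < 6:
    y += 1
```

Let's trace through this code step by step.

Initialize: y = 0
Entering loop: while y < 6:

After execution: y = 6
6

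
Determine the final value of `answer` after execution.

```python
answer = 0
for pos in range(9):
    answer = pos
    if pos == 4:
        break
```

Let's trace through this code step by step.

Initialize: answer = 0
Entering loop: for pos in range(9):

After execution: answer = 4
4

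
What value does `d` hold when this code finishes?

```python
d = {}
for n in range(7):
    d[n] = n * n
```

Let's trace through this code step by step.

Initialize: d = {}
Entering loop: for n in range(7):

After execution: d = {0: 0, 1: 1, 2: 4, 3: 9, 4: 16, 5: 25, 6: 36}
{0: 0, 1: 1, 2: 4, 3: 9, 4: 16, 5: 25, 6: 36}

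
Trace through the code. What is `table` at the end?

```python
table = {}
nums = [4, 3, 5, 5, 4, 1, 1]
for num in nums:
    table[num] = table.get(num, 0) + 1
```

Let's trace through this code step by step.

Initialize: table = {}
Initialize: nums = [4, 3, 5, 5, 4, 1, 1]
Entering loop: for num in nums:

After execution: table = {4: 2, 3: 1, 5: 2, 1: 2}
{4: 2, 3: 1, 5: 2, 1: 2}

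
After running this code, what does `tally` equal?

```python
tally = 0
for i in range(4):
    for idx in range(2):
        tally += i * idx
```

Let's trace through this code step by step.

Initialize: tally = 0
Entering loop: for i in range(4):

After execution: tally = 6
6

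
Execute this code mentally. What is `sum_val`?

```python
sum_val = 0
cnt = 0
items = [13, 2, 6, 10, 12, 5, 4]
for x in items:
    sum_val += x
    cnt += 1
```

Let's trace through this code step by step.

Initialize: sum_val = 0
Initialize: cnt = 0
Initialize: items = [13, 2, 6, 10, 12, 5, 4]
Entering loop: for x in items:

After execution: sum_val = 52
52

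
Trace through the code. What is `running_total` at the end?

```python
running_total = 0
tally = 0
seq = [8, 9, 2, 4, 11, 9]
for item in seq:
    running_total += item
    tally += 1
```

Let's trace through this code step by step.

Initialize: running_total = 0
Initialize: tally = 0
Initialize: seq = [8, 9, 2, 4, 11, 9]
Entering loop: for item in seq:

After execution: running_total = 43
43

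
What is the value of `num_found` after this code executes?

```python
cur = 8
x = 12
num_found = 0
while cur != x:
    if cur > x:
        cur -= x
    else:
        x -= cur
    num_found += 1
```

Let's trace through this code step by step.

Initialize: cur = 8
Initialize: x = 12
Initialize: num_found = 0
Entering loop: while cur != x:

After execution: num_found = 2
2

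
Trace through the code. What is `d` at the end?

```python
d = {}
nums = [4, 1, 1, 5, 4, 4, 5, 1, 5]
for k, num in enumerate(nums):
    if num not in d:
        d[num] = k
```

Let's trace through this code step by step.

Initialize: d = {}
Initialize: nums = [4, 1, 1, 5, 4, 4, 5, 1, 5]
Entering loop: for k, num in enumerate(nums):

After execution: d = {4: 0, 1: 1, 5: 3}
{4: 0, 1: 1, 5: 3}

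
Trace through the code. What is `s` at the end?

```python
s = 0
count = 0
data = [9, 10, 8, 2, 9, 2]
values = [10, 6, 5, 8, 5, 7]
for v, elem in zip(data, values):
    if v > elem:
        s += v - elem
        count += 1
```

Let's trace through this code step by step.

Initialize: s = 0
Initialize: count = 0
Initialize: data = [9, 10, 8, 2, 9, 2]
Initialize: values = [10, 6, 5, 8, 5, 7]
Entering loop: for v, elem in zip(data, values):

After execution: s = 11
11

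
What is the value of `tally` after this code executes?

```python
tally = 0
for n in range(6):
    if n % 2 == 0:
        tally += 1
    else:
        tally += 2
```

Let's trace through this code step by step.

Initialize: tally = 0
Entering loop: for n in range(6):

After execution: tally = 9
9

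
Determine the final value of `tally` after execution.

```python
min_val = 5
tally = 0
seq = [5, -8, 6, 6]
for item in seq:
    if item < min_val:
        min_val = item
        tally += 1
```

Let's trace through this code step by step.

Initialize: min_val = 5
Initialize: tally = 0
Initialize: seq = [5, -8, 6, 6]
Entering loop: for item in seq:

After execution: tally = 1
1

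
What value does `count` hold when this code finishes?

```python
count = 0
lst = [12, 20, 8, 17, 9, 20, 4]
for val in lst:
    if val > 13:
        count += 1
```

Let's trace through this code step by step.

Initialize: count = 0
Initialize: lst = [12, 20, 8, 17, 9, 20, 4]
Entering loop: for val in lst:

After execution: count = 3
3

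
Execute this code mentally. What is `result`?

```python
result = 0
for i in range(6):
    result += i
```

Let's trace through this code step by step.

Initialize: result = 0
Entering loop: for i in range(6):

After execution: result = 15
15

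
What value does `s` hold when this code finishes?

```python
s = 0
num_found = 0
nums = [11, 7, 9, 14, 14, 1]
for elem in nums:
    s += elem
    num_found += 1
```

Let's trace through this code step by step.

Initialize: s = 0
Initialize: num_found = 0
Initialize: nums = [11, 7, 9, 14, 14, 1]
Entering loop: for elem in nums:

After execution: s = 56
56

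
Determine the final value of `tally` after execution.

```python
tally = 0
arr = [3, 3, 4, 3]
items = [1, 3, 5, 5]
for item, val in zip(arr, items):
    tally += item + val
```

Let's trace through this code step by step.

Initialize: tally = 0
Initialize: arr = [3, 3, 4, 3]
Initialize: items = [1, 3, 5, 5]
Entering loop: for item, val in zip(arr, items):

After execution: tally = 27
27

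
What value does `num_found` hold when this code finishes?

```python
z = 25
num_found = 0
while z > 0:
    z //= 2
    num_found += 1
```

Let's trace through this code step by step.

Initialize: z = 25
Initialize: num_found = 0
Entering loop: while z > 0:

After execution: num_found = 5
5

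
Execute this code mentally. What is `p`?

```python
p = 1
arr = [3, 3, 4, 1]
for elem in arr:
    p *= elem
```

Let's trace through this code step by step.

Initialize: p = 1
Initialize: arr = [3, 3, 4, 1]
Entering loop: for elem in arr:

After execution: p = 36
36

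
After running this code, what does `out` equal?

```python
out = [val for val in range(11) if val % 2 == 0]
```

Let's trace through this code step by step.

Initialize: out = [val for val in range(11) if val % 2 == 0]

After execution: out = [0, 2, 4, 6, 8, 10]
[0, 2, 4, 6, 8, 10]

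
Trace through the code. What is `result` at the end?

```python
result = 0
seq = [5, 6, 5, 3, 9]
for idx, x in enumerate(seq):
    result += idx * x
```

Let's trace through this code step by step.

Initialize: result = 0
Initialize: seq = [5, 6, 5, 3, 9]
Entering loop: for idx, x in enumerate(seq):

After execution: result = 61
61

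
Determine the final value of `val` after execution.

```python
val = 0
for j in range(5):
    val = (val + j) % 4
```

Let's trace through this code step by step.

Initialize: val = 0
Entering loop: for j in range(5):

After execution: val = 2
2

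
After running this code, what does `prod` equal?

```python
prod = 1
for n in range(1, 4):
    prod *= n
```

Let's trace through this code step by step.

Initialize: prod = 1
Entering loop: for n in range(1, 4):

After execution: prod = 6
6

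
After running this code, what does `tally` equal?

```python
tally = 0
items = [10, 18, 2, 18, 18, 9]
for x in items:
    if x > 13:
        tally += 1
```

Let's trace through this code step by step.

Initialize: tally = 0
Initialize: items = [10, 18, 2, 18, 18, 9]
Entering loop: for x in items:

After execution: tally = 3
3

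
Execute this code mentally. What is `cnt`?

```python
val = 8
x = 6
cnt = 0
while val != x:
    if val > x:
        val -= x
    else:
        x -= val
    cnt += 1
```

Let's trace through this code step by step.

Initialize: val = 8
Initialize: x = 6
Initialize: cnt = 0
Entering loop: while val != x:

After execution: cnt = 3
3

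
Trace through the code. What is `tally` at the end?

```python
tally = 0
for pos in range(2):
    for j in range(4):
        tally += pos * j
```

Let's trace through this code step by step.

Initialize: tally = 0
Entering loop: for pos in range(2):

After execution: tally = 6
6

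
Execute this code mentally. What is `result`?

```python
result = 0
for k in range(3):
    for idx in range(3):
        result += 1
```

Let's trace through this code step by step.

Initialize: result = 0
Entering loop: for k in range(3):

After execution: result = 9
9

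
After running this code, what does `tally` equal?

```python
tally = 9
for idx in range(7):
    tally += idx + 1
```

Let's trace through this code step by step.

Initialize: tally = 9
Entering loop: for idx in range(7):

After execution: tally = 37
37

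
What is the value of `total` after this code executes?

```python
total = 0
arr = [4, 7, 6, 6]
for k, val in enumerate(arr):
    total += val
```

Let's trace through this code step by step.

Initialize: total = 0
Initialize: arr = [4, 7, 6, 6]
Entering loop: for k, val in enumerate(arr):

After execution: total = 23
23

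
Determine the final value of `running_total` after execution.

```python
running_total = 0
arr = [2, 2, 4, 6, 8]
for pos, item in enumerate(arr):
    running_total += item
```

Let's trace through this code step by step.

Initialize: running_total = 0
Initialize: arr = [2, 2, 4, 6, 8]
Entering loop: for pos, item in enumerate(arr):

After execution: running_total = 22
22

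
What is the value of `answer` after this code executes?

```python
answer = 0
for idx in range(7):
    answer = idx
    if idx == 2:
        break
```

Let's trace through this code step by step.

Initialize: answer = 0
Entering loop: for idx in range(7):

After execution: answer = 2
2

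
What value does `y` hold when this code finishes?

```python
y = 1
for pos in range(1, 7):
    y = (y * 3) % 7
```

Let's trace through this code step by step.

Initialize: y = 1
Entering loop: for pos in range(1, 7):

After execution: y = 1
1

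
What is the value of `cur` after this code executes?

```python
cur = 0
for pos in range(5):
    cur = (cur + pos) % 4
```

Let's trace through this code step by step.

Initialize: cur = 0
Entering loop: for pos in range(5):

After execution: cur = 2
2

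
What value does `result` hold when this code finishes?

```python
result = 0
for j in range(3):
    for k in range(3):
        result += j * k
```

Let's trace through this code step by step.

Initialize: result = 0
Entering loop: for j in range(3):

After execution: result = 9
9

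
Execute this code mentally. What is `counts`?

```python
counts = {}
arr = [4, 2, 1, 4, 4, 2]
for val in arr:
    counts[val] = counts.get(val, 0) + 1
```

Let's trace through this code step by step.

Initialize: counts = {}
Initialize: arr = [4, 2, 1, 4, 4, 2]
Entering loop: for val in arr:

After execution: counts = {4: 3, 2: 2, 1: 1}
{4: 3, 2: 2, 1: 1}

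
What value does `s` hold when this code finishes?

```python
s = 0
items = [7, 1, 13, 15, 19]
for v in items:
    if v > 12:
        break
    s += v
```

Let's trace through this code step by step.

Initialize: s = 0
Initialize: items = [7, 1, 13, 15, 19]
Entering loop: for v in items:

After execution: s = 8
8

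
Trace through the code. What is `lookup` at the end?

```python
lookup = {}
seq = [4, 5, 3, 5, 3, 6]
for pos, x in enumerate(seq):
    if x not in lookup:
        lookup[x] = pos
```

Let's trace through this code step by step.

Initialize: lookup = {}
Initialize: seq = [4, 5, 3, 5, 3, 6]
Entering loop: for pos, x in enumerate(seq):

After execution: lookup = {4: 0, 5: 1, 3: 2, 6: 5}
{4: 0, 5: 1, 3: 2, 6: 5}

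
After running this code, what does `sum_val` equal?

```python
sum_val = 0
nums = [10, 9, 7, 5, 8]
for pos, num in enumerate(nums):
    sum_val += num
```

Let's trace through this code step by step.

Initialize: sum_val = 0
Initialize: nums = [10, 9, 7, 5, 8]
Entering loop: for pos, num in enumerate(nums):

After execution: sum_val = 39
39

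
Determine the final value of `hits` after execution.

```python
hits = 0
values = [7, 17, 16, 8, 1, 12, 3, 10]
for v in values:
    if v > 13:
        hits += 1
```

Let's trace through this code step by step.

Initialize: hits = 0
Initialize: values = [7, 17, 16, 8, 1, 12, 3, 10]
Entering loop: for v in values:

After execution: hits = 2
2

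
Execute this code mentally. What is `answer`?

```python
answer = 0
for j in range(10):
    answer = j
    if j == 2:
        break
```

Let's trace through this code step by step.

Initialize: answer = 0
Entering loop: for j in range(10):

After execution: answer = 2
2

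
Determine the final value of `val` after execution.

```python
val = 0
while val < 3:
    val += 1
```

Let's trace through this code step by step.

Initialize: val = 0
Entering loop: while val < 3:

After execution: val = 3
3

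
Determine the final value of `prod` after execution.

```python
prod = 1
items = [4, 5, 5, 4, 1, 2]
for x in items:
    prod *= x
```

Let's trace through this code step by step.

Initialize: prod = 1
Initialize: items = [4, 5, 5, 4, 1, 2]
Entering loop: for x in items:

After execution: prod = 800
800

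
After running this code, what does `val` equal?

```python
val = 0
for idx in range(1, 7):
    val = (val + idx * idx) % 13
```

Let's trace through this code step by step.

Initialize: val = 0
Entering loop: for idx in range(1, 7):

After execution: val = 0
0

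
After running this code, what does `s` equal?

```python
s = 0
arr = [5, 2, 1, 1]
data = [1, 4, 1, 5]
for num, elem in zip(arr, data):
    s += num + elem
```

Let's trace through this code step by step.

Initialize: s = 0
Initialize: arr = [5, 2, 1, 1]
Initialize: data = [1, 4, 1, 5]
Entering loop: for num, elem in zip(arr, data):

After execution: s = 20
20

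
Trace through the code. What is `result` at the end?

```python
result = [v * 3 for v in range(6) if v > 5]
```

Let's trace through this code step by step.

Initialize: result = [v * 3 for v in range(6) if v > 5]

After execution: result = []
[]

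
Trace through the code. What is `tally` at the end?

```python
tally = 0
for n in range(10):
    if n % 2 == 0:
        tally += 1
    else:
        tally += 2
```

Let's trace through this code step by step.

Initialize: tally = 0
Entering loop: for n in range(10):

After execution: tally = 15
15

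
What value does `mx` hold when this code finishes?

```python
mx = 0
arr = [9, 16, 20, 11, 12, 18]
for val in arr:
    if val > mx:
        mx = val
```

Let's trace through this code step by step.

Initialize: mx = 0
Initialize: arr = [9, 16, 20, 11, 12, 18]
Entering loop: for val in arr:

After execution: mx = 20
20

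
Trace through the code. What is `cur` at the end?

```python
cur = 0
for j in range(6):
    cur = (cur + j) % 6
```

Let's trace through this code step by step.

Initialize: cur = 0
Entering loop: for j in range(6):

After execution: cur = 3
3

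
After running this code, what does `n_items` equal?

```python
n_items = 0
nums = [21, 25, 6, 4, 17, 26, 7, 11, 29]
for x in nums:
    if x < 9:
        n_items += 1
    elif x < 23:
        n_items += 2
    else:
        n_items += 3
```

Let's trace through this code step by step.

Initialize: n_items = 0
Initialize: nums = [21, 25, 6, 4, 17, 26, 7, 11, 29]
Entering loop: for x in nums:

After execution: n_items = 18
18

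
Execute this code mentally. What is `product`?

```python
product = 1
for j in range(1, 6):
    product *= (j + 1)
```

Let's trace through this code step by step.

Initialize: product = 1
Entering loop: for j in range(1, 6):

After execution: product = 720
720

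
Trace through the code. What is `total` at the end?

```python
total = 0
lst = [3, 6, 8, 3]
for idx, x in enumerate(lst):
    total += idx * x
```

Let's trace through this code step by step.

Initialize: total = 0
Initialize: lst = [3, 6, 8, 3]
Entering loop: for idx, x in enumerate(lst):

After execution: total = 31
31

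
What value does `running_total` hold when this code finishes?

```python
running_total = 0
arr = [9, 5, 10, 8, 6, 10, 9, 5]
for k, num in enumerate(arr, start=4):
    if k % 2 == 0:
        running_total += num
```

Let's trace through this code step by step.

Initialize: running_total = 0
Initialize: arr = [9, 5, 10, 8, 6, 10, 9, 5]
Entering loop: for k, num in enumerate(arr, start=4):

After execution: running_total = 34
34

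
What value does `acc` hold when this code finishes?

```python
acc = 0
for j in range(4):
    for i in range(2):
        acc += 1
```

Let's trace through this code step by step.

Initialize: acc = 0
Entering loop: for j in range(4):

After execution: acc = 8
8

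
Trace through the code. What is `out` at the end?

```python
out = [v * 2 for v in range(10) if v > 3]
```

Let's trace through this code step by step.

Initialize: out = [v * 2 for v in range(10) if v > 3]

After execution: out = [8, 10, 12, 14, 16, 18]
[8, 10, 12, 14, 16, 18]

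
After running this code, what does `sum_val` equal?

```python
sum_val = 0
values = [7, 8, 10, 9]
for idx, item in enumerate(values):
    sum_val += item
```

Let's trace through this code step by step.

Initialize: sum_val = 0
Initialize: values = [7, 8, 10, 9]
Entering loop: for idx, item in enumerate(values):

After execution: sum_val = 34
34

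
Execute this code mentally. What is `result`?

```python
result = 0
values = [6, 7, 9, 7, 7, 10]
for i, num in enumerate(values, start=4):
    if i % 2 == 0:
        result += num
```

Let's trace through this code step by step.

Initialize: result = 0
Initialize: values = [6, 7, 9, 7, 7, 10]
Entering loop: for i, num in enumerate(values, start=4):

After execution: result = 22
22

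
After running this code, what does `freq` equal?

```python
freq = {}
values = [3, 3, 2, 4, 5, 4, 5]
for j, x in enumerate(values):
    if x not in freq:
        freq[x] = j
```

Let's trace through this code step by step.

Initialize: freq = {}
Initialize: values = [3, 3, 2, 4, 5, 4, 5]
Entering loop: for j, x in enumerate(values):

After execution: freq = {3: 0, 2: 2, 4: 3, 5: 4}
{3: 0, 2: 2, 4: 3, 5: 4}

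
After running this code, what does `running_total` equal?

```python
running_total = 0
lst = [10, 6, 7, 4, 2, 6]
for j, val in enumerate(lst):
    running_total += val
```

Let's trace through this code step by step.

Initialize: running_total = 0
Initialize: lst = [10, 6, 7, 4, 2, 6]
Entering loop: for j, val in enumerate(lst):

After execution: running_total = 35
35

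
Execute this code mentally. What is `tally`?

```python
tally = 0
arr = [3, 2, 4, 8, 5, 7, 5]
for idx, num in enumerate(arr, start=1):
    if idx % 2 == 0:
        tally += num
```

Let's trace through this code step by step.

Initialize: tally = 0
Initialize: arr = [3, 2, 4, 8, 5, 7, 5]
Entering loop: for idx, num in enumerate(arr, start=1):

After execution: tally = 17
17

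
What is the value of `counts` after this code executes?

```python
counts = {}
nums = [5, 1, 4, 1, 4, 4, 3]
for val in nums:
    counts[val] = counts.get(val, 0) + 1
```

Let's trace through this code step by step.

Initialize: counts = {}
Initialize: nums = [5, 1, 4, 1, 4, 4, 3]
Entering loop: for val in nums:

After execution: counts = {5: 1, 1: 2, 4: 3, 3: 1}
{5: 1, 1: 2, 4: 3, 3: 1}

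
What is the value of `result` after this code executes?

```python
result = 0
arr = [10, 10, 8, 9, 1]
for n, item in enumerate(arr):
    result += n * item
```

Let's trace through this code step by step.

Initialize: result = 0
Initialize: arr = [10, 10, 8, 9, 1]
Entering loop: for n, item in enumerate(arr):

After execution: result = 57
57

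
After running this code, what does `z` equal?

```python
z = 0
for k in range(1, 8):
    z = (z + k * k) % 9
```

Let's trace through this code step by step.

Initialize: z = 0
Entering loop: for k in range(1, 8):

After execution: z = 5
5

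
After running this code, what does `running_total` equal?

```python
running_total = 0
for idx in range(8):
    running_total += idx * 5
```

Let's trace through this code step by step.

Initialize: running_total = 0
Entering loop: for idx in range(8):

After execution: running_total = 140
140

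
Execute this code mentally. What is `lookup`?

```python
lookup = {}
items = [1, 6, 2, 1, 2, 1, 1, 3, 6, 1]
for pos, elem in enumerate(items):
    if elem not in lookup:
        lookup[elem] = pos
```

Let's trace through this code step by step.

Initialize: lookup = {}
Initialize: items = [1, 6, 2, 1, 2, 1, 1, 3, 6, 1]
Entering loop: for pos, elem in enumerate(items):

After execution: lookup = {1: 0, 6: 1, 2: 2, 3: 7}
{1: 0, 6: 1, 2: 2, 3: 7}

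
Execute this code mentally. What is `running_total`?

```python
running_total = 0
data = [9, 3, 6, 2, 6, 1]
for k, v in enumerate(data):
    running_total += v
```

Let's trace through this code step by step.

Initialize: running_total = 0
Initialize: data = [9, 3, 6, 2, 6, 1]
Entering loop: for k, v in enumerate(data):

After execution: running_total = 27
27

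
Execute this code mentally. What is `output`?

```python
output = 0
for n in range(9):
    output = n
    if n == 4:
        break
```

Let's trace through this code step by step.

Initialize: output = 0
Entering loop: for n in range(9):

After execution: output = 4
4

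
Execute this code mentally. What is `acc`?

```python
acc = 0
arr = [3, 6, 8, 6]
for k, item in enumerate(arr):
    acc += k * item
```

Let's trace through this code step by step.

Initialize: acc = 0
Initialize: arr = [3, 6, 8, 6]
Entering loop: for k, item in enumerate(arr):

After execution: acc = 40
40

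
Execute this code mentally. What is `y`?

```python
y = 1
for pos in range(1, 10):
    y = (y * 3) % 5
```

Let's trace through this code step by step.

Initialize: y = 1
Entering loop: for pos in range(1, 10):

After execution: y = 3
3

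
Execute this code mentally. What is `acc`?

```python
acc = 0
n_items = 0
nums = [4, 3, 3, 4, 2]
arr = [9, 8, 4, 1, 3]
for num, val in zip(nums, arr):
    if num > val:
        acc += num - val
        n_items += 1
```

Let's trace through this code step by step.

Initialize: acc = 0
Initialize: n_items = 0
Initialize: nums = [4, 3, 3, 4, 2]
Initialize: arr = [9, 8, 4, 1, 3]
Entering loop: for num, val in zip(nums, arr):

After execution: acc = 3
3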